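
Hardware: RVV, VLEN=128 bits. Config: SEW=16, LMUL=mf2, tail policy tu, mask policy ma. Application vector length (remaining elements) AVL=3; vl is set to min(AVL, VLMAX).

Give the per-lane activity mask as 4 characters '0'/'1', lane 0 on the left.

VLMAX = VLEN×LMUL/SEW = 128×1/2/16 = 4
vl ← min(3, 4) = 3
bits (lane 0 leftmost): 1110

predicate = 1110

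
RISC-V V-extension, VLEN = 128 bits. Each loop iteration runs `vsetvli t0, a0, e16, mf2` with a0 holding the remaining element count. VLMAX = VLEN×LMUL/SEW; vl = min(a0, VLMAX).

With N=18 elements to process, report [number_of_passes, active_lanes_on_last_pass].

[iterations, last_vl] = [5, 2]

VLMAX = VLEN×LMUL/SEW = 128×1/2/16 = 4
18 elements at 4/iter → 5 passes, remainder 2 on the last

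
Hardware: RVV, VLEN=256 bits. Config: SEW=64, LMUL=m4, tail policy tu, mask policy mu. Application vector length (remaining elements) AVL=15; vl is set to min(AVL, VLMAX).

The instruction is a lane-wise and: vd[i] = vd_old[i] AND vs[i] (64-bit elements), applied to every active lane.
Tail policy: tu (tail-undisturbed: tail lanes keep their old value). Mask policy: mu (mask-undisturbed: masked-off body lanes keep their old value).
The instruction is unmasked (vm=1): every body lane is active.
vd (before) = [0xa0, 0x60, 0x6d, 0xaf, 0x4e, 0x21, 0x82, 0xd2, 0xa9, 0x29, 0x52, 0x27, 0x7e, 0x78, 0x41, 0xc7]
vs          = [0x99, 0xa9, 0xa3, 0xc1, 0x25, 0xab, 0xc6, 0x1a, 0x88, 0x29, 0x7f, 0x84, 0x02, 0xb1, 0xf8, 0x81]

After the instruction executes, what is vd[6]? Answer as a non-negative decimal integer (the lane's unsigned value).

vd[6] = 130

lanes per group: 256·4/64 = 16
vl ← min(15, 16) = 15
lane  0: and(0xa0,0x99) ⇒ 0x80
lane  1: and(0x60,0xa9) ⇒ 0x20
lane  2: and(0x6d,0xa3) ⇒ 0x21
lane  3: and(0xaf,0xc1) ⇒ 0x81
lane  4: and(0x4e,0x25) ⇒ 0x04
lane  5: and(0x21,0xab) ⇒ 0x21
lane  6: and(0x82,0xc6) ⇒ 0x82
lane  7: and(0xd2,0x1a) ⇒ 0x12
lane  8: and(0xa9,0x88) ⇒ 0x88
lane  9: and(0x29,0x29) ⇒ 0x29
lane 10: and(0x52,0x7f) ⇒ 0x52
lane 11: and(0x27,0x84) ⇒ 0x04
lane 12: and(0x7e,0x02) ⇒ 0x02
lane 13: and(0x78,0xb1) ⇒ 0x30
lane 14: and(0x41,0xf8) ⇒ 0x40
lane 15: tail/keep ⇒ 0xc7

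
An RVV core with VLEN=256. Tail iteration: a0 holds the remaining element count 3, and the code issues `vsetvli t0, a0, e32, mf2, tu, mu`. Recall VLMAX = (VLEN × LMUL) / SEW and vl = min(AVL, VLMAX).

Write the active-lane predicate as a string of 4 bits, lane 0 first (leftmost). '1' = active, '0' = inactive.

lanes per group: 256·1/2/32 = 4
vl = min(AVL, VLMAX) = min(3, 4) = 3
bits (lane 0 leftmost): 1110

predicate = 1110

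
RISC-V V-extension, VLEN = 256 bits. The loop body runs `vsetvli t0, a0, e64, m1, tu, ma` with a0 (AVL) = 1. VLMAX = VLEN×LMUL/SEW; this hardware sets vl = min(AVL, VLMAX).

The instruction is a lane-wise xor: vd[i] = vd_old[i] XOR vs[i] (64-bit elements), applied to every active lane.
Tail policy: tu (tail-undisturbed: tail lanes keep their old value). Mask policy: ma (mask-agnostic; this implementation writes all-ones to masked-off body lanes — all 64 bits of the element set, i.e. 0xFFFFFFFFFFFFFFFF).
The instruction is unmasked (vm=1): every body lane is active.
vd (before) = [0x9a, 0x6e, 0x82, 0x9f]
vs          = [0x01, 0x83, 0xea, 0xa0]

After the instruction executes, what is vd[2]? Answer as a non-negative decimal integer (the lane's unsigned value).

vd[2] = 130

lanes per group: 256·1/64 = 4
AVL=1 ≤ VLMAX=4, so vl = 1
lane  0: xor(0x9a,0x01) ⇒ 0x9b
lane  1: tail/keep ⇒ 0x6e
lane  2: tail/keep ⇒ 0x82
lane  3: tail/keep ⇒ 0x9f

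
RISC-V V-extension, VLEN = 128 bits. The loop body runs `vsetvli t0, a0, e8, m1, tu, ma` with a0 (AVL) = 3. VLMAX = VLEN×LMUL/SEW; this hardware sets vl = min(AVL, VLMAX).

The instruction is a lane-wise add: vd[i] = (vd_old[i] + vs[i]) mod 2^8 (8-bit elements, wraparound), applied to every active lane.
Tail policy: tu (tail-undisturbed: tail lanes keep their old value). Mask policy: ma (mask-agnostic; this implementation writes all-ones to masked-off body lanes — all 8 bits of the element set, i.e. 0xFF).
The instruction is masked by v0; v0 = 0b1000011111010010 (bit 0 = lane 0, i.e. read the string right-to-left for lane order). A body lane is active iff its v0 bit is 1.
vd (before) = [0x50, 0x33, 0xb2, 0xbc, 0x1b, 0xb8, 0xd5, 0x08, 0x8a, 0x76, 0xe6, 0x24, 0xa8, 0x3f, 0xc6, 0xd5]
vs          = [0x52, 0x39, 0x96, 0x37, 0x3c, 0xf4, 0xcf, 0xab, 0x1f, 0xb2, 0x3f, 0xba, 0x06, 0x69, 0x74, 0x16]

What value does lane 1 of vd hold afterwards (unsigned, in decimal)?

lanes per group: 128·1/8 = 16
vl = min(AVL, VLMAX) = min(3, 16) = 3
lane  0: mask-off/ones ⇒ 0xff
lane  1: add(0x33,0x39) ⇒ 0x6c
lane  2: mask-off/ones ⇒ 0xff
lane  3: tail/keep ⇒ 0xbc
lane  4: tail/keep ⇒ 0x1b
lane  5: tail/keep ⇒ 0xb8
lane  6: tail/keep ⇒ 0xd5
lane  7: tail/keep ⇒ 0x08
lane  8: tail/keep ⇒ 0x8a
lane  9: tail/keep ⇒ 0x76
lane 10: tail/keep ⇒ 0xe6
lane 11: tail/keep ⇒ 0x24
lane 12: tail/keep ⇒ 0xa8
lane 13: tail/keep ⇒ 0x3f
lane 14: tail/keep ⇒ 0xc6
lane 15: tail/keep ⇒ 0xd5

vd[1] = 108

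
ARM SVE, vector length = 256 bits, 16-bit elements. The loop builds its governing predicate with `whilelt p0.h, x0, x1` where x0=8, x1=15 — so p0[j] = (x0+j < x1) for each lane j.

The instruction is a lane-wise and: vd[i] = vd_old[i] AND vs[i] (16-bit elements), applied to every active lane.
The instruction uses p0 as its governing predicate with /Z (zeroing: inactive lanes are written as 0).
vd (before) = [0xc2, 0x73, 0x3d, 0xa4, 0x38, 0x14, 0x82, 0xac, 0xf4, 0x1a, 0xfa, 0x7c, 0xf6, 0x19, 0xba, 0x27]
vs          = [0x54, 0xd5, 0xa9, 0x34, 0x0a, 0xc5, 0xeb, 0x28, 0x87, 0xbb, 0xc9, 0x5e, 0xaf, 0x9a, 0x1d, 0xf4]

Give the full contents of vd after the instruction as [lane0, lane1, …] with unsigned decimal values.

vd = [64, 81, 41, 36, 8, 4, 130, 0, 0, 0, 0, 0, 0, 0, 0, 0]

lane count: 256 div 16 = 16
active while 8+j < 15, i.e. j ∈ [0,7) capped at 16 ⇒ 7
vd[0] and(0xc2,0x54) -> 0x40
vd[1] and(0x73,0xd5) -> 0x51
vd[2] and(0x3d,0xa9) -> 0x29
vd[3] and(0xa4,0x34) -> 0x24
vd[4] and(0x38,0x0a) -> 0x08
vd[5] and(0x14,0xc5) -> 0x04
vd[6] and(0x82,0xeb) -> 0x82
vd[7] tail/zero -> 0x00
vd[8] tail/zero -> 0x00
vd[9] tail/zero -> 0x00
vd[10] tail/zero -> 0x00
vd[11] tail/zero -> 0x00
vd[12] tail/zero -> 0x00
vd[13] tail/zero -> 0x00
vd[14] tail/zero -> 0x00
vd[15] tail/zero -> 0x00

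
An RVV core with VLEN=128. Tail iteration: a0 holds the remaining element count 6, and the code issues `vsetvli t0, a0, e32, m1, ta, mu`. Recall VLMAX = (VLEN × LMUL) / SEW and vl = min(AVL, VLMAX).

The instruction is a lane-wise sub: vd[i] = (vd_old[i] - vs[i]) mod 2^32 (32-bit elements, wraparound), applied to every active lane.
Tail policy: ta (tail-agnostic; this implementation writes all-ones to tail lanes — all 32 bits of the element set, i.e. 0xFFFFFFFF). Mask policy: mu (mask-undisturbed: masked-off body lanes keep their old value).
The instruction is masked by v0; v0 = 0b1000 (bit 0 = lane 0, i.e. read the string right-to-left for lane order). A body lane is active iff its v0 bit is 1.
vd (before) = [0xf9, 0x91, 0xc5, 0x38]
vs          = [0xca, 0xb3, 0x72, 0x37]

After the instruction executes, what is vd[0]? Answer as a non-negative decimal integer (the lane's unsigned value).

vd[0] = 249

lanes per group: 128·1/32 = 4
AVL=6 > VLMAX=4, so vl = 4
vd[0] mask-off/keep -> 0xf9
vd[1] mask-off/keep -> 0x91
vd[2] mask-off/keep -> 0xc5
vd[3] sub(0x38,0x37) -> 0x01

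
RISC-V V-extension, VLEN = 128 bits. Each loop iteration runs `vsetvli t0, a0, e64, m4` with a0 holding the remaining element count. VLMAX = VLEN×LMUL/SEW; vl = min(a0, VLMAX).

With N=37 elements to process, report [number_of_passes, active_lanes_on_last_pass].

lanes per group: 128·4/64 = 8
37 elements at 8/iter → 5 passes, remainder 5 on the last

[iterations, last_vl] = [5, 5]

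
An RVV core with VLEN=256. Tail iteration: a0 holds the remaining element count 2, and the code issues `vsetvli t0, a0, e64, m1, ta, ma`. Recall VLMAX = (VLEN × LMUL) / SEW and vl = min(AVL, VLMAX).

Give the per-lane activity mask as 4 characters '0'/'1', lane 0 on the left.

VLMAX = VLEN×LMUL/SEW = 256×1/64 = 4
AVL=2 ≤ VLMAX=4, so vl = 2
bits (lane 0 leftmost): 1100

predicate = 1100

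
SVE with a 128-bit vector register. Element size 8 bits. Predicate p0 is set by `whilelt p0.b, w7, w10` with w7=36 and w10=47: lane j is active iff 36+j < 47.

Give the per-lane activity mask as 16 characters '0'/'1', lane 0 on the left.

predicate = 1111111111100000

register lanes = 128/8 = 16
p0[j] = (36+j < 47); true for j=0..10 → 11 lanes set
bits (lane 0 leftmost): 1111111111100000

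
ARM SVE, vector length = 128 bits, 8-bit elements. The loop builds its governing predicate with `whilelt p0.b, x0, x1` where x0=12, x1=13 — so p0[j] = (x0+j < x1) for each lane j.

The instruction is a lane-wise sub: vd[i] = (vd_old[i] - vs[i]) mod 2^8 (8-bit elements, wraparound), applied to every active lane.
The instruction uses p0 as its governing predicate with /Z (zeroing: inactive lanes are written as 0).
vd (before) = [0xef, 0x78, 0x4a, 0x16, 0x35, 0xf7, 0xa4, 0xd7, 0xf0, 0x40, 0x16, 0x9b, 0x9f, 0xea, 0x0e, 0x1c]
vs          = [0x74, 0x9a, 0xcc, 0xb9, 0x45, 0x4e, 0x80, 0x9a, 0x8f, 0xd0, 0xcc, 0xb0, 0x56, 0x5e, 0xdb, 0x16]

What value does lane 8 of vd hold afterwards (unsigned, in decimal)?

register lanes = 128/8 = 16
p0[j] = (12+j < 13); true for j=0..0 → 1 lanes set
[0] sub(0xef,0x74) = 0x7b
[1] tail/zero = 0x00
[2] tail/zero = 0x00
[3] tail/zero = 0x00
[4] tail/zero = 0x00
[5] tail/zero = 0x00
[6] tail/zero = 0x00
[7] tail/zero = 0x00
[8] tail/zero = 0x00
[9] tail/zero = 0x00
[10] tail/zero = 0x00
[11] tail/zero = 0x00
[12] tail/zero = 0x00
[13] tail/zero = 0x00
[14] tail/zero = 0x00
[15] tail/zero = 0x00

vd[8] = 0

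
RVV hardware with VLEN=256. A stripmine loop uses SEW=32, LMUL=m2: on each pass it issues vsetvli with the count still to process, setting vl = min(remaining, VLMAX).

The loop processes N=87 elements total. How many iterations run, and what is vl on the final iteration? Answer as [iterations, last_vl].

[iterations, last_vl] = [6, 7]

lanes per group: 256·2/32 = 16
87 elements at 16/iter → 6 passes, remainder 7 on the last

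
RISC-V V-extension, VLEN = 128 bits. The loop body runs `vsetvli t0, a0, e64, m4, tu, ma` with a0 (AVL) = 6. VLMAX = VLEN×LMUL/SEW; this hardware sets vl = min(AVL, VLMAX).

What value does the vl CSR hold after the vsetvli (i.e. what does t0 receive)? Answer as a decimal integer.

VLMAX = VLEN×LMUL/SEW = 128×4/64 = 8
vl ← min(6, 8) = 6

vl = 6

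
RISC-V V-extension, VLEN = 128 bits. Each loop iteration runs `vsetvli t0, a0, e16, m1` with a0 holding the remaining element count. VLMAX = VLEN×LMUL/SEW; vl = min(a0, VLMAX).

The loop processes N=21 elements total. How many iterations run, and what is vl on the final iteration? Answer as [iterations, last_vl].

VLMAX = (128 × 1) / 16 = 8 lanes
iterations = ceil(21/8) = 3; final-pass vl = 5

[iterations, last_vl] = [3, 5]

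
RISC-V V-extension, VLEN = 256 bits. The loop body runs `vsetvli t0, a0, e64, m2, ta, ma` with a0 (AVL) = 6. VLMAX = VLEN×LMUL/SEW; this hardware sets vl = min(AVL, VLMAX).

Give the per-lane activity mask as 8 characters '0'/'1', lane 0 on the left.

predicate = 11111100

lanes per group: 256·2/64 = 8
AVL=6 ≤ VLMAX=8, so vl = 6
bits (lane 0 leftmost): 11111100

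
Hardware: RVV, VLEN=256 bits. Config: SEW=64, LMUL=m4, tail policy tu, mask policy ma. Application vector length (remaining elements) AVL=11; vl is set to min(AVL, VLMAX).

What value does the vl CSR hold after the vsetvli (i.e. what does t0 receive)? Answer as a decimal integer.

VLMAX = (256 × 4) / 64 = 16 lanes
vl ← min(11, 16) = 11

vl = 11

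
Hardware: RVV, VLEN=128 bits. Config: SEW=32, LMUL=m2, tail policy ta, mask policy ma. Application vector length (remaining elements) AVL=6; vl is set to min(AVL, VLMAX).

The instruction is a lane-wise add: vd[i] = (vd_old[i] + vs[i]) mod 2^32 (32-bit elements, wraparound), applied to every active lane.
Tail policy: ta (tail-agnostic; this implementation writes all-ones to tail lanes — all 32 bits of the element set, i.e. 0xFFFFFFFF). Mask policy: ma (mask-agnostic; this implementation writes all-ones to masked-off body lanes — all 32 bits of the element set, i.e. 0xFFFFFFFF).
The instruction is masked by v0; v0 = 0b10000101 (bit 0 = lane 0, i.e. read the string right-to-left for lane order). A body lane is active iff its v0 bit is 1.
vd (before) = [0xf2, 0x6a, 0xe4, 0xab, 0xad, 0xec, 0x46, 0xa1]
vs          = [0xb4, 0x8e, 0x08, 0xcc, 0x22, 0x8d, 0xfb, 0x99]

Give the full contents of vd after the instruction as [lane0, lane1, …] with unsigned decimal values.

lanes per group: 128·2/32 = 8
vl ← min(6, 8) = 6
[0] add(0xf2,0xb4) = 0x1a6
[1] mask-off/ones = 0xffffffff
[2] add(0xe4,0x08) = 0xec
[3] mask-off/ones = 0xffffffff
[4] mask-off/ones = 0xffffffff
[5] mask-off/ones = 0xffffffff
[6] tail/ones = 0xffffffff
[7] tail/ones = 0xffffffff

vd = [422, 4294967295, 236, 4294967295, 4294967295, 4294967295, 4294967295, 4294967295]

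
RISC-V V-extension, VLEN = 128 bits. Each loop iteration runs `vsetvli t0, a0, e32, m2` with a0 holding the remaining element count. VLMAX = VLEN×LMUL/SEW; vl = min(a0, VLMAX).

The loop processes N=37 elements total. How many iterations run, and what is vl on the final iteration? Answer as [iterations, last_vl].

VLMAX = (128 × 2) / 32 = 8 lanes
N=37: ⌈37/8⌉ = 5 iters; last vl = 37 − 4×8 = 5

[iterations, last_vl] = [5, 5]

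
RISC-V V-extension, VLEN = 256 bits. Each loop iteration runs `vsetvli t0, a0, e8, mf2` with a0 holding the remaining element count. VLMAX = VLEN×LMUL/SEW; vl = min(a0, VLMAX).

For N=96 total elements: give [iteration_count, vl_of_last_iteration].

VLMAX = VLEN×LMUL/SEW = 256×1/2/8 = 16
iterations = ceil(96/16) = 6; final-pass vl = 16

[iterations, last_vl] = [6, 16]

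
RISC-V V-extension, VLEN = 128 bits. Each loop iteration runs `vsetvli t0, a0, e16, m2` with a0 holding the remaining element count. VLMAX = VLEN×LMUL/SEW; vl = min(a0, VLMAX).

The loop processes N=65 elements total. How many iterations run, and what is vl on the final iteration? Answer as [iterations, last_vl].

[iterations, last_vl] = [5, 1]

VLMAX = VLEN×LMUL/SEW = 128×2/16 = 16
N=65: ⌈65/16⌉ = 5 iters; last vl = 65 − 4×16 = 1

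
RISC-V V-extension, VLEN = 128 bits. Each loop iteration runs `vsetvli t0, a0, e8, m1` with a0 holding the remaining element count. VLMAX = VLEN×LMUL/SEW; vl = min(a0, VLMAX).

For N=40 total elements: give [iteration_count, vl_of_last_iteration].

[iterations, last_vl] = [3, 8]

lanes per group: 128·1/8 = 16
40 elements at 16/iter → 3 passes, remainder 8 on the last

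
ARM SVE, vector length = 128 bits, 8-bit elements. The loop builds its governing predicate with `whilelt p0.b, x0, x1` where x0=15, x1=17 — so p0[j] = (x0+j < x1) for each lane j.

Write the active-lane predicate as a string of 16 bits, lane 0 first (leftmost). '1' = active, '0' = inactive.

predicate = 1100000000000000

lane count: 128 div 8 = 16
p0[j] = (15+j < 17); true for j=0..1 → 2 lanes set
bits (lane 0 leftmost): 1100000000000000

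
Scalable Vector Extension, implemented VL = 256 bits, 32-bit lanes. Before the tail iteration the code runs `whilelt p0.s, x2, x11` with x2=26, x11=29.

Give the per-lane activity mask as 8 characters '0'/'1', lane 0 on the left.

register lanes = 256/32 = 8
p0[j] = (26+j < 29); true for j=0..2 → 3 lanes set
bits (lane 0 leftmost): 11100000

predicate = 11100000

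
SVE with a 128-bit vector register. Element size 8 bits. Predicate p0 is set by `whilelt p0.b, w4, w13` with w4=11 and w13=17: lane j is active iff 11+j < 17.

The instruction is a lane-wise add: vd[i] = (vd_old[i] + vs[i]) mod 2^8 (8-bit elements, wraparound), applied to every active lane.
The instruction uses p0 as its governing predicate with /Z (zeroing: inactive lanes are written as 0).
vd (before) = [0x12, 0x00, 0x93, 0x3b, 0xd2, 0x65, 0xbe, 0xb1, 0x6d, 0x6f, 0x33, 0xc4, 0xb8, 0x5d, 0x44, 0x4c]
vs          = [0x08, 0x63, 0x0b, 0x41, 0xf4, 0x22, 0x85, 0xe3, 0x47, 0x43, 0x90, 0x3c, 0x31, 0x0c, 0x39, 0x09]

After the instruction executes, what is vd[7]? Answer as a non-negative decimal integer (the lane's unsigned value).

lane count: 128 div 8 = 16
p0[j] = (11+j < 17); true for j=0..5 → 6 lanes set
[0] add(0x12,0x08) = 0x1a
[1] add(0x00,0x63) = 0x63
[2] add(0x93,0x0b) = 0x9e
[3] add(0x3b,0x41) = 0x7c
[4] add(0xd2,0xf4) = 0xc6
[5] add(0x65,0x22) = 0x87
[6] tail/zero = 0x00
[7] tail/zero = 0x00
[8] tail/zero = 0x00
[9] tail/zero = 0x00
[10] tail/zero = 0x00
[11] tail/zero = 0x00
[12] tail/zero = 0x00
[13] tail/zero = 0x00
[14] tail/zero = 0x00
[15] tail/zero = 0x00

vd[7] = 0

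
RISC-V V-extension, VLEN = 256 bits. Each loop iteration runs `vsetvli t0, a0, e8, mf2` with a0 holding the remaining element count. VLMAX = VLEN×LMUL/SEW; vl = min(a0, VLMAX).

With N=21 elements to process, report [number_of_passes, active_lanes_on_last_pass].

VLMAX = (256 × 1/2) / 8 = 16 lanes
N=21: ⌈21/16⌉ = 2 iters; last vl = 21 − 1×16 = 5

[iterations, last_vl] = [2, 5]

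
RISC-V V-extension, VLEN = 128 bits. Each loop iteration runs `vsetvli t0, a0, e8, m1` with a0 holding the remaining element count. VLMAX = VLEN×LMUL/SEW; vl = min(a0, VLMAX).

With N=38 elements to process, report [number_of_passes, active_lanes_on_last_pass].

VLMAX = VLEN×LMUL/SEW = 128×1/8 = 16
38 elements at 16/iter → 3 passes, remainder 6 on the last

[iterations, last_vl] = [3, 6]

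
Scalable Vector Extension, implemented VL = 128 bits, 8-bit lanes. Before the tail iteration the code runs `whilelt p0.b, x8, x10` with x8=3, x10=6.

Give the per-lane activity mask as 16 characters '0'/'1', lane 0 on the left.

register lanes = 128/8 = 16
p0[j] = (3+j < 6); true for j=0..2 → 3 lanes set
bits (lane 0 leftmost): 1110000000000000

predicate = 1110000000000000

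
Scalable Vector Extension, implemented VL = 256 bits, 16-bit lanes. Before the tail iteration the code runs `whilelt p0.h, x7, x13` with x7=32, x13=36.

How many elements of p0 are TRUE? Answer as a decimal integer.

register lanes = 256/16 = 16
whilelt: lane j active iff 32+j < 36 → j < 4 → 4 active

vl = 4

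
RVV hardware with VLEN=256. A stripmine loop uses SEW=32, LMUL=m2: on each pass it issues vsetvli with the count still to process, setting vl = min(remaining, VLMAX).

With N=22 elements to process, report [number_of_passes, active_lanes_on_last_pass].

lanes per group: 256·2/32 = 16
N=22: ⌈22/16⌉ = 2 iters; last vl = 22 − 1×16 = 6

[iterations, last_vl] = [2, 6]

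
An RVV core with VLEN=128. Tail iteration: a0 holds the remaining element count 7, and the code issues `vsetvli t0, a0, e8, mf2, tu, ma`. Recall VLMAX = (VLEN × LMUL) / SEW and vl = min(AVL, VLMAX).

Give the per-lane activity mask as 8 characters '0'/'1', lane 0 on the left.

predicate = 11111110

lanes per group: 128·1/2/8 = 8
AVL=7 ≤ VLMAX=8, so vl = 7
bits (lane 0 leftmost): 11111110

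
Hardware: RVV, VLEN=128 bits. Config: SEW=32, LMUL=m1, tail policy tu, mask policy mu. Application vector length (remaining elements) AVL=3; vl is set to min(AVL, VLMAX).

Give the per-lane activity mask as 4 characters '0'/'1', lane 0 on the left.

predicate = 1110

lanes per group: 128·1/32 = 4
vl ← min(3, 4) = 3
bits (lane 0 leftmost): 1110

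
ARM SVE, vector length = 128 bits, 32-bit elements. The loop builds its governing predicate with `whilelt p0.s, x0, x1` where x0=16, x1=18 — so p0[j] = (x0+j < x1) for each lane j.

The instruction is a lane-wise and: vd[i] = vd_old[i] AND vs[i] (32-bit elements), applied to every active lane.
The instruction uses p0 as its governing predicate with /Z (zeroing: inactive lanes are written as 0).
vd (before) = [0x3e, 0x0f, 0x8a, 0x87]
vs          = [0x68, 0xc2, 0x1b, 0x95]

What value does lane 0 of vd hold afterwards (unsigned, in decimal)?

vd[0] = 40

lane count: 128 div 32 = 4
whilelt: lane j active iff 16+j < 18 → j < 2 → 2 active
lane  0: and(0x3e,0x68) ⇒ 0x28
lane  1: and(0x0f,0xc2) ⇒ 0x02
lane  2: tail/zero ⇒ 0x00
lane  3: tail/zero ⇒ 0x00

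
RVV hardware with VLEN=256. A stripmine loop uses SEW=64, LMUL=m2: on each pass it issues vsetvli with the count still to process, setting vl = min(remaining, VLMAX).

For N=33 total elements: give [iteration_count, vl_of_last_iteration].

VLMAX = VLEN×LMUL/SEW = 256×2/64 = 8
N=33: ⌈33/8⌉ = 5 iters; last vl = 33 − 4×8 = 1

[iterations, last_vl] = [5, 1]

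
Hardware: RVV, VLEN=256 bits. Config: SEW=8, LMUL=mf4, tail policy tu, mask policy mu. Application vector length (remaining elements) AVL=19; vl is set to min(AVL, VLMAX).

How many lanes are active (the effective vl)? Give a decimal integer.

vl = 8

lanes per group: 256·1/4/8 = 8
AVL=19 > VLMAX=8, so vl = 8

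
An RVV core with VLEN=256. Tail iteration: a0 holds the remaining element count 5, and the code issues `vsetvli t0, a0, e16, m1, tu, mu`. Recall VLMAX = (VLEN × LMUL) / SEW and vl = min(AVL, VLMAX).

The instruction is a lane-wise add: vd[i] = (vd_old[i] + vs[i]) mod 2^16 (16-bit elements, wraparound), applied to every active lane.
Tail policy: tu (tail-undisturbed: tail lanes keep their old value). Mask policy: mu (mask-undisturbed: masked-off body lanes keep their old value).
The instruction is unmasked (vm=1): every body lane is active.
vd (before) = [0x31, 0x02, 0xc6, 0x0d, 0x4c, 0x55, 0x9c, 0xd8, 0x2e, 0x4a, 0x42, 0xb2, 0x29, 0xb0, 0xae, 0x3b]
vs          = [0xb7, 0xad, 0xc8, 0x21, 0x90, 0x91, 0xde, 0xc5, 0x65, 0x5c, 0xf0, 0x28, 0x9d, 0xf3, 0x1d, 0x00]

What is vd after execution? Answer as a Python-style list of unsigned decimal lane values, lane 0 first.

vd = [232, 175, 398, 46, 220, 85, 156, 216, 46, 74, 66, 178, 41, 176, 174, 59]

VLMAX = (256 × 1) / 16 = 16 lanes
vl ← min(5, 16) = 5
[0] add(0x31,0xb7) = 0xe8
[1] add(0x02,0xad) = 0xaf
[2] add(0xc6,0xc8) = 0x18e
[3] add(0x0d,0x21) = 0x2e
[4] add(0x4c,0x90) = 0xdc
[5] tail/keep = 0x55
[6] tail/keep = 0x9c
[7] tail/keep = 0xd8
[8] tail/keep = 0x2e
[9] tail/keep = 0x4a
[10] tail/keep = 0x42
[11] tail/keep = 0xb2
[12] tail/keep = 0x29
[13] tail/keep = 0xb0
[14] tail/keep = 0xae
[15] tail/keep = 0x3b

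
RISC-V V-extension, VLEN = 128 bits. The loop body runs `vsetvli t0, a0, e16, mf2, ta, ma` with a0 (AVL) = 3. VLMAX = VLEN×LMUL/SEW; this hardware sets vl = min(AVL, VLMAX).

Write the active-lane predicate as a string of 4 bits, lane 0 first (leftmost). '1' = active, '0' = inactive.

VLMAX = (128 × 1/2) / 16 = 4 lanes
vl ← min(3, 4) = 3
bits (lane 0 leftmost): 1110

predicate = 1110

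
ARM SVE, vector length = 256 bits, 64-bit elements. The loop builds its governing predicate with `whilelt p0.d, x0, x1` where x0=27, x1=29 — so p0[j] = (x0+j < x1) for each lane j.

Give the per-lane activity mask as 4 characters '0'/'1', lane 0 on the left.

register lanes = 256/64 = 4
active while 27+j < 29, i.e. j ∈ [0,2) capped at 4 ⇒ 2
bits (lane 0 leftmost): 1100

predicate = 1100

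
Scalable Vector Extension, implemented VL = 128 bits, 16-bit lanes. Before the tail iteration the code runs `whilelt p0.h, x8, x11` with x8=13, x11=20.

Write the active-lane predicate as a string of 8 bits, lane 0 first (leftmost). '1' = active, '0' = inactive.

128-bit reg / 16-bit elem → 8 lanes
p0[j] = (13+j < 20); true for j=0..6 → 7 lanes set
bits (lane 0 leftmost): 11111110

predicate = 11111110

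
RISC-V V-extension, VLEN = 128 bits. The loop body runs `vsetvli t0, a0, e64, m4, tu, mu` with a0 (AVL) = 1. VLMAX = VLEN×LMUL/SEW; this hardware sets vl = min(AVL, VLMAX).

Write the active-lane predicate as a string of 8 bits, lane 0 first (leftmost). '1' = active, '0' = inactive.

VLMAX = (128 × 4) / 64 = 8 lanes
vl = min(AVL, VLMAX) = min(1, 8) = 1
bits (lane 0 leftmost): 10000000

predicate = 10000000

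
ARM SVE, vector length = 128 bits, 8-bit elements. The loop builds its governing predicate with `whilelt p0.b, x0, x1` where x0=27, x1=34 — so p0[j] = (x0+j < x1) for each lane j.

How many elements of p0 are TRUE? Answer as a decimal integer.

vl = 7

lane count: 128 div 8 = 16
active while 27+j < 34, i.e. j ∈ [0,7) capped at 16 ⇒ 7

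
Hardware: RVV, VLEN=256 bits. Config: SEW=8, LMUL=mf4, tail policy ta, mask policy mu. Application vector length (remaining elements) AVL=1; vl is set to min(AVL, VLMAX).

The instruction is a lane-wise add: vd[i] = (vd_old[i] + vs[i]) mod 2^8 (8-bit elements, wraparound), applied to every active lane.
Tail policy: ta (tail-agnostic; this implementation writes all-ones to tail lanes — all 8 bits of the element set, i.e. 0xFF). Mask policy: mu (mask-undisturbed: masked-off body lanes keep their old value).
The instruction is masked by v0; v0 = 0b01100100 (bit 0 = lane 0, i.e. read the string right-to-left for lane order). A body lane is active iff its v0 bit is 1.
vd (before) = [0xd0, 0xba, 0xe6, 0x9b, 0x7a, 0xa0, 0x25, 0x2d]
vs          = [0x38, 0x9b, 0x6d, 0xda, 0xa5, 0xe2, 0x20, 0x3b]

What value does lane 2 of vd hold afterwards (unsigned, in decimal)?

lanes per group: 256·1/4/8 = 8
AVL=1 ≤ VLMAX=8, so vl = 1
vd[0] mask-off/keep -> 0xd0
vd[1] tail/ones -> 0xff
vd[2] tail/ones -> 0xff
vd[3] tail/ones -> 0xff
vd[4] tail/ones -> 0xff
vd[5] tail/ones -> 0xff
vd[6] tail/ones -> 0xff
vd[7] tail/ones -> 0xff

vd[2] = 255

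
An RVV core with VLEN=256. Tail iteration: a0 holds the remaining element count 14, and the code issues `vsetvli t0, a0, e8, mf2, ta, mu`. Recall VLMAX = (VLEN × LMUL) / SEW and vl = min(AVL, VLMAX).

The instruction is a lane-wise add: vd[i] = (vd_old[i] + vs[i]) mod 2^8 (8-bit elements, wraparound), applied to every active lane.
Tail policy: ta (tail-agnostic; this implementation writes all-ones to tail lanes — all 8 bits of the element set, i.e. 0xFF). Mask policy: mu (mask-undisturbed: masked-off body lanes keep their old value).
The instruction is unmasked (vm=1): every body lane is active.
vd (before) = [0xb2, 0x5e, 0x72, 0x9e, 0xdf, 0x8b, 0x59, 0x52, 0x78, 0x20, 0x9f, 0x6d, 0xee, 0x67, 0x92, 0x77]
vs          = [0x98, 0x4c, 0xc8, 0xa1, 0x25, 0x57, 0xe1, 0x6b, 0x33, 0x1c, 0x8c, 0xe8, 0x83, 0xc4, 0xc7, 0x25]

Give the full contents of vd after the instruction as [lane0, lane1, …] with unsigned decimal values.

vd = [74, 170, 58, 63, 4, 226, 58, 189, 171, 60, 43, 85, 113, 43, 255, 255]

VLMAX = VLEN×LMUL/SEW = 256×1/2/8 = 16
vl ← min(14, 16) = 14
  i=0: add(0xb2,0x98) → 74
  i=1: add(0x5e,0x4c) → 170
  i=2: add(0x72,0xc8) → 58
  i=3: add(0x9e,0xa1) → 63
  i=4: add(0xdf,0x25) → 4
  i=5: add(0x8b,0x57) → 226
  i=6: add(0x59,0xe1) → 58
  i=7: add(0x52,0x6b) → 189
  i=8: add(0x78,0x33) → 171
  i=9: add(0x20,0x1c) → 60
  i=10: add(0x9f,0x8c) → 43
  i=11: add(0x6d,0xe8) → 85
  i=12: add(0xee,0x83) → 113
  i=13: add(0x67,0xc4) → 43
  i=14: tail/ones → 255
  i=15: tail/ones → 255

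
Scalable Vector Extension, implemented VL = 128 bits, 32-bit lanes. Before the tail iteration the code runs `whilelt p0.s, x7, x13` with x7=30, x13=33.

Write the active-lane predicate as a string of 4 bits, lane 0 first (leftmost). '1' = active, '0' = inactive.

predicate = 1110

register lanes = 128/32 = 4
whilelt: lane j active iff 30+j < 33 → j < 3 → 3 active
bits (lane 0 leftmost): 1110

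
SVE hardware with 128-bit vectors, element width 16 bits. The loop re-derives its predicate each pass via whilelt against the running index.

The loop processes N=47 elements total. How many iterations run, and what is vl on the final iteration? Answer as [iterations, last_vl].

[iterations, last_vl] = [6, 7]

128-bit reg / 16-bit elem → 8 lanes
iterations = ceil(47/8) = 6; final-pass vl = 7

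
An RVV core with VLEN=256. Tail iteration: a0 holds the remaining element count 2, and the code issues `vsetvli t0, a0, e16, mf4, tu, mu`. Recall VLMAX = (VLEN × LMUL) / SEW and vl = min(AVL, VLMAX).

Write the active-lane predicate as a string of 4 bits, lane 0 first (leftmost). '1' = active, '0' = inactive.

predicate = 1100

VLMAX = (256 × 1/4) / 16 = 4 lanes
vl ← min(2, 4) = 2
bits (lane 0 leftmost): 1100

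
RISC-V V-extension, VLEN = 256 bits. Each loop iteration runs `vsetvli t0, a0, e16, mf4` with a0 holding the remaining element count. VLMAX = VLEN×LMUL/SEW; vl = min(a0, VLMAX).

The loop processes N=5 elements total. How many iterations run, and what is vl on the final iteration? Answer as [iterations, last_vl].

[iterations, last_vl] = [2, 1]

VLMAX = VLEN×LMUL/SEW = 256×1/4/16 = 4
N=5: ⌈5/4⌉ = 2 iters; last vl = 5 − 1×4 = 1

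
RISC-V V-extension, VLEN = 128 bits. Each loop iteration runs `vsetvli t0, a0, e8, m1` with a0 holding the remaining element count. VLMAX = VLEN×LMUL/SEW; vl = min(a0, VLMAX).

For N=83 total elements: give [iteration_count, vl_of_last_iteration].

[iterations, last_vl] = [6, 3]

VLMAX = (128 × 1) / 8 = 16 lanes
83 elements at 16/iter → 6 passes, remainder 3 on the last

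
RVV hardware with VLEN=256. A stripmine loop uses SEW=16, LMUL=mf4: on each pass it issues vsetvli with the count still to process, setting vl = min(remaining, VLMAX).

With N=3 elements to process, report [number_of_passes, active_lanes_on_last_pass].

lanes per group: 256·1/4/16 = 4
3 elements at 4/iter → 1 passes, remainder 3 on the last

[iterations, last_vl] = [1, 3]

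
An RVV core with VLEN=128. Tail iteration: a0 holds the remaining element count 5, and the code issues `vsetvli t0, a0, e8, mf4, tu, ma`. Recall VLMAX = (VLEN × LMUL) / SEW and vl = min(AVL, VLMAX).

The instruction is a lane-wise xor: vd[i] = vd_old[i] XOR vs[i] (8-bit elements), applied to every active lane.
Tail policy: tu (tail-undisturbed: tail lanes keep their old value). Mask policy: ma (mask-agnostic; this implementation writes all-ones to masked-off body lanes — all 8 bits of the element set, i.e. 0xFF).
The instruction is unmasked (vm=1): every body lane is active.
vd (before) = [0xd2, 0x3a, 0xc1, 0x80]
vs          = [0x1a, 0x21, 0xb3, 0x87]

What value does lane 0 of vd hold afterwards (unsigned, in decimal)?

vd[0] = 200

VLMAX = (128 × 1/4) / 8 = 4 lanes
vl = min(AVL, VLMAX) = min(5, 4) = 4
vd[0] xor(0xd2,0x1a) -> 0xc8
vd[1] xor(0x3a,0x21) -> 0x1b
vd[2] xor(0xc1,0xb3) -> 0x72
vd[3] xor(0x80,0x87) -> 0x07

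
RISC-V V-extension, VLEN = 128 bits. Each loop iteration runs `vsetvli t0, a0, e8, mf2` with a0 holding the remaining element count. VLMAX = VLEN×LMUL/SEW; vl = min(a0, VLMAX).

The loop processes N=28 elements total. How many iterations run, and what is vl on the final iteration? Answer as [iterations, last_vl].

VLMAX = VLEN×LMUL/SEW = 128×1/2/8 = 8
N=28: ⌈28/8⌉ = 4 iters; last vl = 28 − 3×8 = 4

[iterations, last_vl] = [4, 4]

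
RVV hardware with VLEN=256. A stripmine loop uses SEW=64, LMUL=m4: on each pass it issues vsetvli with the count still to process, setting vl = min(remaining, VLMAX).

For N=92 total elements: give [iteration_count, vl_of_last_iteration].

[iterations, last_vl] = [6, 12]

lanes per group: 256·4/64 = 16
N=92: ⌈92/16⌉ = 6 iters; last vl = 92 − 5×16 = 12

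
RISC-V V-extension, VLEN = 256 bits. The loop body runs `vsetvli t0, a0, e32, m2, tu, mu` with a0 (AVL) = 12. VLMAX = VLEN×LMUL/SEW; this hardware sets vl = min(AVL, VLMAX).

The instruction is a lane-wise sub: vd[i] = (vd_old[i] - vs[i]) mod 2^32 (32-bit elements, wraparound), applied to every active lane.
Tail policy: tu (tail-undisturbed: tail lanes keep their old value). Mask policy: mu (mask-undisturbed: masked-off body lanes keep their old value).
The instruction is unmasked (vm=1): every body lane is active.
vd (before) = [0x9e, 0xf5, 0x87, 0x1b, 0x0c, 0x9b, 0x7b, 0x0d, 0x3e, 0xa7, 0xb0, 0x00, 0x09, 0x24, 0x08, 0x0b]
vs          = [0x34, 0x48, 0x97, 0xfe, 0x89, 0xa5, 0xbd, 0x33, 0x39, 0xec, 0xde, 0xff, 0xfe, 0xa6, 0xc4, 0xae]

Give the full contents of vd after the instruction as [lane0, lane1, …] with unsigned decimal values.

VLMAX = (256 × 2) / 32 = 16 lanes
vl = min(AVL, VLMAX) = min(12, 16) = 12
  i=0: sub(0x9e,0x34) → 106
  i=1: sub(0xf5,0x48) → 173
  i=2: sub(0x87,0x97) → 4294967280
  i=3: sub(0x1b,0xfe) → 4294967069
  i=4: sub(0x0c,0x89) → 4294967171
  i=5: sub(0x9b,0xa5) → 4294967286
  i=6: sub(0x7b,0xbd) → 4294967230
  i=7: sub(0x0d,0x33) → 4294967258
  i=8: sub(0x3e,0x39) → 5
  i=9: sub(0xa7,0xec) → 4294967227
  i=10: sub(0xb0,0xde) → 4294967250
  i=11: sub(0x00,0xff) → 4294967041
  i=12: tail/keep → 9
  i=13: tail/keep → 36
  i=14: tail/keep → 8
  i=15: tail/keep → 11

vd = [106, 173, 4294967280, 4294967069, 4294967171, 4294967286, 4294967230, 4294967258, 5, 4294967227, 4294967250, 4294967041, 9, 36, 8, 11]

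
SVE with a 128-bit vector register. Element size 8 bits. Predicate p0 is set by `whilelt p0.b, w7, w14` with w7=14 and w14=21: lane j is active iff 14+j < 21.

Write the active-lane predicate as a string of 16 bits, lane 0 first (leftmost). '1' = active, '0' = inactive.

register lanes = 128/8 = 16
whilelt: lane j active iff 14+j < 21 → j < 7 → 7 active
bits (lane 0 leftmost): 1111111000000000

predicate = 1111111000000000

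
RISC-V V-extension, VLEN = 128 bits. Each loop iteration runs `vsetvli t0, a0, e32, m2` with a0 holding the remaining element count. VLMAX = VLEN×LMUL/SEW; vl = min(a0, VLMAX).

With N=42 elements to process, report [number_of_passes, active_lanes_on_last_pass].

VLMAX = VLEN×LMUL/SEW = 128×2/32 = 8
42 elements at 8/iter → 6 passes, remainder 2 on the last

[iterations, last_vl] = [6, 2]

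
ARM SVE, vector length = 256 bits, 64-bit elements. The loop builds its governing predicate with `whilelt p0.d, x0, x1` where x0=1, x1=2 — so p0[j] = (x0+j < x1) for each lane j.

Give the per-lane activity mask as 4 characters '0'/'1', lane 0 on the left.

lane count: 256 div 64 = 4
active while 1+j < 2, i.e. j ∈ [0,1) capped at 4 ⇒ 1
bits (lane 0 leftmost): 1000

predicate = 1000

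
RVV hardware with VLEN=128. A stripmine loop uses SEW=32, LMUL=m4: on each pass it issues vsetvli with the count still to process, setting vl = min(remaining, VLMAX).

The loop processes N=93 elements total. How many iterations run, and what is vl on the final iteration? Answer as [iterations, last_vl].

VLMAX = VLEN×LMUL/SEW = 128×4/32 = 16
93 elements at 16/iter → 6 passes, remainder 13 on the last

[iterations, last_vl] = [6, 13]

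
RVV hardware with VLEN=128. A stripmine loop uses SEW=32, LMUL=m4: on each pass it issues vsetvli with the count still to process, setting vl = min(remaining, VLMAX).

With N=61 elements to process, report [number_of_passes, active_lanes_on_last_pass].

VLMAX = (128 × 4) / 32 = 16 lanes
N=61: ⌈61/16⌉ = 4 iters; last vl = 61 − 3×16 = 13

[iterations, last_vl] = [4, 13]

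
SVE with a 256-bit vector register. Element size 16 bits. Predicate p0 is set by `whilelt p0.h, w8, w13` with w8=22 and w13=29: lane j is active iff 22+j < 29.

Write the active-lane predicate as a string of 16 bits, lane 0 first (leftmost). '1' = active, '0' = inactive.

register lanes = 256/16 = 16
whilelt: lane j active iff 22+j < 29 → j < 7 → 7 active
bits (lane 0 leftmost): 1111111000000000

predicate = 1111111000000000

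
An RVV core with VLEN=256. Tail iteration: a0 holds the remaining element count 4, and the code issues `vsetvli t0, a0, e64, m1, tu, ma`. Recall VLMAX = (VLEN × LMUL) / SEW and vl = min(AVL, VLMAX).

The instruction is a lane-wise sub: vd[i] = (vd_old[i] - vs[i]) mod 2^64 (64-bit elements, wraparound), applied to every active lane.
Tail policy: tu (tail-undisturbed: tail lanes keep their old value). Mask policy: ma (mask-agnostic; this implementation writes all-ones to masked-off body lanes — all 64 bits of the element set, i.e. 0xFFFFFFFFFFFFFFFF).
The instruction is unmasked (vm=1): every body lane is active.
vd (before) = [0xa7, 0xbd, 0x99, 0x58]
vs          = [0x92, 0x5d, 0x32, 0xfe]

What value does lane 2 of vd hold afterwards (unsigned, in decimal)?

vd[2] = 103

lanes per group: 256·1/64 = 4
vl ← min(4, 4) = 4
  i=0: sub(0xa7,0x92) → 21
  i=1: sub(0xbd,0x5d) → 96
  i=2: sub(0x99,0x32) → 103
  i=3: sub(0x58,0xfe) → 18446744073709551450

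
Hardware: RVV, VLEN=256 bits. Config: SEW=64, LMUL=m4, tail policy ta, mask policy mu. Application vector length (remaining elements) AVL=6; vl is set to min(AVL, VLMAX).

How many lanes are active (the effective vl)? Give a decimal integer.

VLMAX = (256 × 4) / 64 = 16 lanes
vl ← min(6, 16) = 6

vl = 6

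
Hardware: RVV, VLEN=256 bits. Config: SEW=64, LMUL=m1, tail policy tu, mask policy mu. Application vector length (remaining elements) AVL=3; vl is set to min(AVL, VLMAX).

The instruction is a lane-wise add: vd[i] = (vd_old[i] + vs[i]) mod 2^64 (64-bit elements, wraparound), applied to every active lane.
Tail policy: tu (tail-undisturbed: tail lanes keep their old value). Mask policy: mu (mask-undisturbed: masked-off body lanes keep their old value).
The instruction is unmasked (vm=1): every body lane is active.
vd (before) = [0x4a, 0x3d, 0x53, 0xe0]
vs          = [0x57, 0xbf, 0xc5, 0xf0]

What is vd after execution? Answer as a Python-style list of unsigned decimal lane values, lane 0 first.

vd = [161, 252, 280, 224]

lanes per group: 256·1/64 = 4
AVL=3 ≤ VLMAX=4, so vl = 3
[0] add(0x4a,0x57) = 0xa1
[1] add(0x3d,0xbf) = 0xfc
[2] add(0x53,0xc5) = 0x118
[3] tail/keep = 0xe0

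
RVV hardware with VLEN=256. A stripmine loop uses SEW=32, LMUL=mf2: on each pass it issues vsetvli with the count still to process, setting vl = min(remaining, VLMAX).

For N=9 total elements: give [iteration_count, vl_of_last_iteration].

VLMAX = VLEN×LMUL/SEW = 256×1/2/32 = 4
N=9: ⌈9/4⌉ = 3 iters; last vl = 9 − 2×4 = 1

[iterations, last_vl] = [3, 1]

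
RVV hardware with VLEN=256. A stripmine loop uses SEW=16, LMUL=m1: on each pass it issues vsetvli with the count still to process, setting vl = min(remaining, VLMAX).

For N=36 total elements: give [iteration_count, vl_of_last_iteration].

VLMAX = VLEN×LMUL/SEW = 256×1/16 = 16
N=36: ⌈36/16⌉ = 3 iters; last vl = 36 − 2×16 = 4

[iterations, last_vl] = [3, 4]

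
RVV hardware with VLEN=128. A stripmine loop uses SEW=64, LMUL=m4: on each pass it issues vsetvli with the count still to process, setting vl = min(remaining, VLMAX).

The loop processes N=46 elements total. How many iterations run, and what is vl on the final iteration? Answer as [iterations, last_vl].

VLMAX = VLEN×LMUL/SEW = 128×4/64 = 8
iterations = ceil(46/8) = 6; final-pass vl = 6

[iterations, last_vl] = [6, 6]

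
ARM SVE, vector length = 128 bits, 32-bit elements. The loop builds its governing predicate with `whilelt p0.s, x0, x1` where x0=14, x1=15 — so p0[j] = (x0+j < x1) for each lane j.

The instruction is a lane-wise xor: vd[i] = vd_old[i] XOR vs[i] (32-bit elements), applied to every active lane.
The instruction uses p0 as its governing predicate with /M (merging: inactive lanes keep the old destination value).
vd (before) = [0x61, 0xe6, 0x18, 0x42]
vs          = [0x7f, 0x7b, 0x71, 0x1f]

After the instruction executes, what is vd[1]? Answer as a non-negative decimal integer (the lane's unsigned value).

128-bit reg / 32-bit elem → 4 lanes
p0[j] = (14+j < 15); true for j=0..0 → 1 lanes set
vd[0] xor(0x61,0x7f) -> 0x1e
vd[1] tail/keep -> 0xe6
vd[2] tail/keep -> 0x18
vd[3] tail/keep -> 0x42

vd[1] = 230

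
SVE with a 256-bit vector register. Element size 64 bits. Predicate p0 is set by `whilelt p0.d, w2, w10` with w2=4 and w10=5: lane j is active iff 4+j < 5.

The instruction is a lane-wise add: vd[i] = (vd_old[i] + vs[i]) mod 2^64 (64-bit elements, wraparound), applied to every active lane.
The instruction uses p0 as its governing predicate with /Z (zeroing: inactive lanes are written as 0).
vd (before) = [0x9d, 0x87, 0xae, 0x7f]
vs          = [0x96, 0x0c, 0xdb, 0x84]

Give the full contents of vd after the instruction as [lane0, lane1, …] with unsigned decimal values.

lane count: 256 div 64 = 4
p0[j] = (4+j < 5); true for j=0..0 → 1 lanes set
[0] add(0x9d,0x96) = 0x133
[1] tail/zero = 0x00
[2] tail/zero = 0x00
[3] tail/zero = 0x00

vd = [307, 0, 0, 0]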